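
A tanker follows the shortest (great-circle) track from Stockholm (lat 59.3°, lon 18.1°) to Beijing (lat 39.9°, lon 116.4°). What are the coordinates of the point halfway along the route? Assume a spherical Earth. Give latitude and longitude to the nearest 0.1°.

≈ lat 60.3°, lon 80.3°

From cos δ = sin φ₁ sin φ₂ + cos φ₁ cos φ₂ cos Δλ, the central angle is δ ≈ 1.053 rad (60.3°).
Interpolate at f = 1/2 with slerp weights a = sin((1−f)δ)/sin δ ≈ 0.578, b = sin(fδ)/sin δ ≈ 0.578.
p = a·p₁ + b·p₂ ≈ (0.083, 0.489, 0.868); φ = arcsin(p_z) ≈ 60.25°, λ = atan2(p_y, p_x) ≈ 80.33°.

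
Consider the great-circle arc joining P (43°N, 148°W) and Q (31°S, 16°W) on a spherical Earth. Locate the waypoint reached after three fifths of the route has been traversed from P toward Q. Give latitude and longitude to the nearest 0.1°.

≈ (4.9°N, 61.3°W)

Convert each endpoint to a unit vector on the sphere (x = cos φ cos λ, y = cos φ sin λ, z = sin φ).
The central angle between the endpoints is δ = arccos(p₁·p₂) ≈ 2.451 rad (140.4°).
Interpolate at f = 3/5 with slerp weights a = sin((1−f)δ)/sin δ ≈ 1.304, b = sin(fδ)/sin δ ≈ 1.562.
p = a·p₁ + b·p₂ ≈ (0.478, -0.874, 0.085); φ = arcsin(p_z) ≈ 4.87°, λ = atan2(p_y, p_x) ≈ -61.33°.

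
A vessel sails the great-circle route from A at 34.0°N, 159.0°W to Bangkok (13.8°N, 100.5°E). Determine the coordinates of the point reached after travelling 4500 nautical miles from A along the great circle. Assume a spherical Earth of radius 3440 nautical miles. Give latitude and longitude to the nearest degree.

The haversine formula gives a central angle δ ≈ 1.584 rad (90.8°) between the endpoints. The total great-circle distance is δ·R ≈ 1.584 × 3440 ≈ 5449 nmi, so the target fraction is f = 4500/5449 ≈ 0.826.
Interpolate at f ≈ 0.826 with slerp weights a = sin((1−f)δ)/sin δ ≈ 0.273, b = sin(fδ)/sin δ ≈ 0.966.
p = a·p₁ + b·p₂ ≈ (-0.382, 0.841, 0.383); φ = arcsin(p_z) ≈ 22.51°, λ = atan2(p_y, p_x) ≈ 114.41°.

≈ 23°N, 114°E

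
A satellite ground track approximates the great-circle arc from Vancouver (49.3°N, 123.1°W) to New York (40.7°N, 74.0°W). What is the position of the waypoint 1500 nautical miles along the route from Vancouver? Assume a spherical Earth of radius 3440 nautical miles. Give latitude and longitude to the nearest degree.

≈ (45°N, 86°W)

Write both endpoints as unit vectors p₁, p₂ with components (cos φ cos λ, cos φ sin λ, sin φ).
The central angle between the endpoints is δ = arccos(p₁·p₂) ≈ 0.613 rad (35.1°). The total great-circle distance is δ·R ≈ 0.613 × 3440 ≈ 2108 nmi, so the target fraction is f = 1500/2108 ≈ 0.712.
Interpolate at f ≈ 0.712 with slerp weights a = sin((1−f)δ)/sin δ ≈ 0.306, b = sin(fδ)/sin δ ≈ 0.734.
p = a·p₁ + b·p₂ ≈ (0.045, -0.702, 0.711); φ = arcsin(p_z) ≈ 45.29°, λ = atan2(p_y, p_x) ≈ -86.36°.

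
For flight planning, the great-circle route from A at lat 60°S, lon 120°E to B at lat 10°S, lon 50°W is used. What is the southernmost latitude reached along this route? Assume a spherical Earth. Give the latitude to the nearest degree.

≈ 85°S

The great circle lies in the plane with unit normal n̂ = (p₁ × p₂)/|p₁ × p₂|.
Here n̂_z ≈ -0.091; the vertex latitude is φ_max = arccos|n̂_z| ≈ 84.8°.
Check via Clairaut: cos φ_max = |cos φ₁| · sin C = cos(60.0°)·sin(169.5°) ≈ 0.091, again giving ≈ 84.8°.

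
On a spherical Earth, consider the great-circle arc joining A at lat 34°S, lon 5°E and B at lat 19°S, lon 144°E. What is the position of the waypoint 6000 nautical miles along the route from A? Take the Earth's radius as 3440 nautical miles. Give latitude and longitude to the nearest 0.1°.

Convert each endpoint to a unit vector on the sphere (x = cos φ cos λ, y = cos φ sin λ, z = sin φ).
The central angle between the endpoints is δ = arccos(p₁·p₂) ≈ 1.993 rad (114.2°). The total great-circle distance is δ·R ≈ 1.993 × 3440 ≈ 6855 nmi, so the target fraction is f = 6000/6855 ≈ 0.875.
Interpolate at f ≈ 0.875 with slerp weights a = sin((1−f)δ)/sin δ ≈ 0.270, b = sin(fδ)/sin δ ≈ 1.080.
p = a·p₁ + b·p₂ ≈ (-0.603, 0.620, -0.502); φ = arcsin(p_z) ≈ -30.15°, λ = atan2(p_y, p_x) ≈ 134.23°.

≈ lat 30.2°S, lon 134.2°E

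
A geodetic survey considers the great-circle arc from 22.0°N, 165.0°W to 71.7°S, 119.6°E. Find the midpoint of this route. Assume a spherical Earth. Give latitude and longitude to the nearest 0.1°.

≈ 28.7°S, 178.2°E

From cos δ = sin φ₁ sin φ₂ + cos φ₁ cos φ₂ cos Δλ, the central angle is δ ≈ 1.857 rad (106.4°).
Interpolate at f = 1/2 with slerp weights a = sin((1−f)δ)/sin δ ≈ 0.835, b = sin(fδ)/sin δ ≈ 0.835.
p = a·p₁ + b·p₂ ≈ (-0.877, 0.028, -0.480); φ = arcsin(p_z) ≈ -28.67°, λ = atan2(p_y, p_x) ≈ 178.20°.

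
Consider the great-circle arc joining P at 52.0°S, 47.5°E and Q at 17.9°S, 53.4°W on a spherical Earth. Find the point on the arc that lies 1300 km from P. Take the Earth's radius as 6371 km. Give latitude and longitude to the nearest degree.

Convert each endpoint to a unit vector on the sphere (x = cos φ cos λ, y = cos φ sin λ, z = sin φ).
The central angle between the endpoints is δ = arccos(p₁·p₂) ≈ 1.439 rad (82.4°). The total great-circle distance is δ·R ≈ 1.439 × 6371 ≈ 9168 km, so the target fraction is f = 1300/9168 ≈ 0.142.
Interpolate at f ≈ 0.142 with slerp weights a = sin((1−f)δ)/sin δ ≈ 0.952, b = sin(fδ)/sin δ ≈ 0.204.
p = a·p₁ + b·p₂ ≈ (0.512, 0.276, -0.813); φ = arcsin(p_z) ≈ -54.42°, λ = atan2(p_y, p_x) ≈ 28.33°.

≈ 54°S, 28°E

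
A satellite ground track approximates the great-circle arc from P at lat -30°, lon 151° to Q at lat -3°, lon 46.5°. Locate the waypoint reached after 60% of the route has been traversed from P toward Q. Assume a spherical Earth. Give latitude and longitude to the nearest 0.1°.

≈ lat -22.1°, lon 83.2°

Write both endpoints as unit vectors p₁, p₂ with components (cos φ cos λ, cos φ sin λ, sin φ).
The central angle between the endpoints is δ = arccos(p₁·p₂) ≈ 1.762 rad (101.0°).
Interpolate at f = 0.60 with slerp weights a = sin((1−f)δ)/sin δ ≈ 0.660, b = sin(fδ)/sin δ ≈ 0.887.
p = a·p₁ + b·p₂ ≈ (0.110, 0.920, -0.376); φ = arcsin(p_z) ≈ -22.11°, λ = atan2(p_y, p_x) ≈ 83.18°.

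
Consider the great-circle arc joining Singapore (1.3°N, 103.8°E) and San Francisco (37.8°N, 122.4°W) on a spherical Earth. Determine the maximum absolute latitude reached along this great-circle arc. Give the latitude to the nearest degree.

≈ 48°N

The great circle lies in the plane with unit normal n̂ = (p₁ × p₂)/|p₁ × p₂|.
Here n̂_z ≈ +0.674; the vertex latitude is φ_max = arccos|n̂_z| ≈ 47.6°.
Check via Clairaut: cos φ_max = |cos φ₁| · sin C = cos(1.3°)·sin(42.4°) ≈ 0.674, again giving ≈ 47.6°.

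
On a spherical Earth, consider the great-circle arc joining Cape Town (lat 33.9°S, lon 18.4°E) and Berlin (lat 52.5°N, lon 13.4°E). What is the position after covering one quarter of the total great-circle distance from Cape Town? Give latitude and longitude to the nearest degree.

From cos δ = sin φ₁ sin φ₂ + cos φ₁ cos φ₂ cos Δλ, the central angle is δ ≈ 1.510 rad (86.5°).
Interpolate at f = 1/4 with slerp weights a = sin((1−f)δ)/sin δ ≈ 0.907, b = sin(fδ)/sin δ ≈ 0.369.
p = a·p₁ + b·p₂ ≈ (0.933, 0.290, -0.213); φ = arcsin(p_z) ≈ -12.30°, λ = atan2(p_y, p_x) ≈ 17.25°.

≈ lat 12°S, lon 17°E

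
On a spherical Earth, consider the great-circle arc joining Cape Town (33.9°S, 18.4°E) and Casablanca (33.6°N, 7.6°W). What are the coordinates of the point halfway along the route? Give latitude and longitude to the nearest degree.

Write both endpoints as unit vectors p₁, p₂ with components (cos φ cos λ, cos φ sin λ, sin φ).
The central angle between the endpoints is δ = arccos(p₁·p₂) ≈ 1.253 rad (71.8°).
Interpolate at f = 1/2 with slerp weights a = sin((1−f)δ)/sin δ ≈ 0.617, b = sin(fδ)/sin δ ≈ 0.617.
p = a·p₁ + b·p₂ ≈ (0.996, 0.094, -0.003); φ = arcsin(p_z) ≈ -0.15°, λ = atan2(p_y, p_x) ≈ 5.38°.

≈ (0°N, 5°E)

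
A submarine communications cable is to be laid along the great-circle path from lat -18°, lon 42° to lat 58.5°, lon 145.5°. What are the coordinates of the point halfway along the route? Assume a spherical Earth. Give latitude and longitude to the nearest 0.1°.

The haversine formula gives a central angle δ ≈ 1.960 rad (112.3°) between the endpoints.
Interpolate at f = 1/2 with slerp weights a = sin((1−f)δ)/sin δ ≈ 0.898, b = sin(fδ)/sin δ ≈ 0.898.
p = a·p₁ + b·p₂ ≈ (0.248, 0.837, 0.488); φ = arcsin(p_z) ≈ 29.21°, λ = atan2(p_y, p_x) ≈ 73.50°.

≈ lat 29.2°, lon 73.5°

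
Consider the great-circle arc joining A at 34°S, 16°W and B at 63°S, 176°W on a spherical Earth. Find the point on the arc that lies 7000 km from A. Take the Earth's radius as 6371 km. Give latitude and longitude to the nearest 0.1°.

From cos δ = sin φ₁ sin φ₂ + cos φ₁ cos φ₂ cos Δλ, the central angle is δ ≈ 1.426 rad (81.7°). The total great-circle distance is δ·R ≈ 1.426 × 6371 ≈ 9083 km, so the target fraction is f = 7000/9083 ≈ 0.771.
Interpolate at f ≈ 0.771 with slerp weights a = sin((1−f)δ)/sin δ ≈ 0.325, b = sin(fδ)/sin δ ≈ 0.900.
p = a·p₁ + b·p₂ ≈ (-0.149, -0.103, -0.983); φ = arcsin(p_z) ≈ -79.58°, λ = atan2(p_y, p_x) ≈ -145.42°.

≈ 79.6°S, 145.4°W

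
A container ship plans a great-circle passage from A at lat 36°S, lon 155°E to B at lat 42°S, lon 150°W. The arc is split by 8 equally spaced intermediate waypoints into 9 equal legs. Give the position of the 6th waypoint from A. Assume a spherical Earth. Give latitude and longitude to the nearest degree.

≈ lat 43°S, lon 169°W

Convert each endpoint to a unit vector on the sphere (x = cos φ cos λ, y = cos φ sin λ, z = sin φ).
The central angle between the endpoints is δ = arccos(p₁·p₂) ≈ 0.740 rad (42.4°).
Interpolate at f = 6/9 with slerp weights a = sin((1−f)δ)/sin δ ≈ 0.362, b = sin(fδ)/sin δ ≈ 0.702.
p = a·p₁ + b·p₂ ≈ (-0.718, -0.137, -0.683); φ = arcsin(p_z) ≈ -43.07°, λ = atan2(p_y, p_x) ≈ -169.18°.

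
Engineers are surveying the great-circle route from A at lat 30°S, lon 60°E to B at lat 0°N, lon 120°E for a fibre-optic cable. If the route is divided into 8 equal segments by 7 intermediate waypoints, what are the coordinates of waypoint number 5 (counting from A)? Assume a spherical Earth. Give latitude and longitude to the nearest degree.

Write both endpoints as unit vectors p₁, p₂ with components (cos φ cos λ, cos φ sin λ, sin φ).
The central angle between the endpoints is δ = arccos(p₁·p₂) ≈ 1.123 rad (64.3°).
Interpolate at f = 5/8 with slerp weights a = sin((1−f)δ)/sin δ ≈ 0.453, b = sin(fδ)/sin δ ≈ 0.716.
p = a·p₁ + b·p₂ ≈ (-0.162, 0.960, -0.227); φ = arcsin(p_z) ≈ -13.11°, λ = atan2(p_y, p_x) ≈ 99.56°.

≈ lat 13°S, lon 100°E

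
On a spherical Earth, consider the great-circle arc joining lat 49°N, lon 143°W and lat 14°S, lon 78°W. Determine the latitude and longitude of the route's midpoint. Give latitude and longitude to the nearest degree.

Write both endpoints as unit vectors p₁, p₂ with components (cos φ cos λ, cos φ sin λ, sin φ).
The central angle between the endpoints is δ = arccos(p₁·p₂) ≈ 1.484 rad (85.0°).
Interpolate at f = 1/2 with slerp weights a = sin((1−f)δ)/sin δ ≈ 0.678, b = sin(fδ)/sin δ ≈ 0.678.
p = a·p₁ + b·p₂ ≈ (-0.219, -0.912, 0.348); φ = arcsin(p_z) ≈ 20.36°, λ = atan2(p_y, p_x) ≈ -103.48°.

≈ lat 20°N, lon 103°W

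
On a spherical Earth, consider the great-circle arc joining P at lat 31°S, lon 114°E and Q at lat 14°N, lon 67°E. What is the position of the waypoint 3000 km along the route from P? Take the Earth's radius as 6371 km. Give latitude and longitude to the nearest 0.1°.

≈ lat 12.8°S, lon 92.4°E

The haversine formula gives a central angle δ ≈ 1.112 rad (63.7°) between the endpoints. The total great-circle distance is δ·R ≈ 1.112 × 6371 ≈ 7086 km, so the target fraction is f = 3000/7086 ≈ 0.423.
Interpolate at f ≈ 0.423 with slerp weights a = sin((1−f)δ)/sin δ ≈ 0.667, b = sin(fδ)/sin δ ≈ 0.506.
p = a·p₁ + b·p₂ ≈ (-0.041, 0.974, -0.221); φ = arcsin(p_z) ≈ -12.78°, λ = atan2(p_y, p_x) ≈ 92.40°.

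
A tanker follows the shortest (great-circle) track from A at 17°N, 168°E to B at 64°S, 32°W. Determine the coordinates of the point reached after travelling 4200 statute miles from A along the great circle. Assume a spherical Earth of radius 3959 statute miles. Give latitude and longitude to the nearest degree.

≈ 42°S, 178°W

The haversine formula gives a central angle δ ≈ 2.287 rad (131.0°) between the endpoints. The total great-circle distance is δ·R ≈ 2.287 × 3959 ≈ 9055 mi, so the target fraction is f = 4200/9055 ≈ 0.464.
Interpolate at f ≈ 0.464 with slerp weights a = sin((1−f)δ)/sin δ ≈ 1.248, b = sin(fδ)/sin δ ≈ 1.157.
p = a·p₁ + b·p₂ ≈ (-0.737, -0.021, -0.675); φ = arcsin(p_z) ≈ -42.48°, λ = atan2(p_y, p_x) ≈ -178.39°.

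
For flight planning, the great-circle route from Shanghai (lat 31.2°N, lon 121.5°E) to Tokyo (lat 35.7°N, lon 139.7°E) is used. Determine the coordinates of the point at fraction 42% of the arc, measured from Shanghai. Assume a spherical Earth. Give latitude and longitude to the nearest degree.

≈ lat 33°N, lon 129°E

Write both endpoints as unit vectors p₁, p₂ with components (cos φ cos λ, cos φ sin λ, sin φ).
The central angle between the endpoints is δ = arccos(p₁·p₂) ≈ 0.276 rad (15.8°).
Interpolate at f = 0.42 with slerp weights a = sin((1−f)δ)/sin δ ≈ 0.585, b = sin(fδ)/sin δ ≈ 0.424.
p = a·p₁ + b·p₂ ≈ (-0.524, 0.650, 0.551); φ = arcsin(p_z) ≈ 33.41°, λ = atan2(p_y, p_x) ≈ 128.91°.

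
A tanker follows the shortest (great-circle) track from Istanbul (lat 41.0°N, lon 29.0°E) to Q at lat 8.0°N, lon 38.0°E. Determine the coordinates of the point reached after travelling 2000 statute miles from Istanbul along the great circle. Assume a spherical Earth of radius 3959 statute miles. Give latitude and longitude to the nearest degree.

≈ lat 13°N, lon 37°E

Write both endpoints as unit vectors p₁, p₂ with components (cos φ cos λ, cos φ sin λ, sin φ).
The central angle between the endpoints is δ = arccos(p₁·p₂) ≈ 0.593 rad (34.0°). The total great-circle distance is δ·R ≈ 0.593 × 3959 ≈ 2346 mi, so the target fraction is f = 2000/2346 ≈ 0.852.
Interpolate at f ≈ 0.852 with slerp weights a = sin((1−f)δ)/sin δ ≈ 0.156, b = sin(fδ)/sin δ ≈ 0.866.
p = a·p₁ + b·p₂ ≈ (0.779, 0.585, 0.223); φ = arcsin(p_z) ≈ 12.90°, λ = atan2(p_y, p_x) ≈ 36.91°.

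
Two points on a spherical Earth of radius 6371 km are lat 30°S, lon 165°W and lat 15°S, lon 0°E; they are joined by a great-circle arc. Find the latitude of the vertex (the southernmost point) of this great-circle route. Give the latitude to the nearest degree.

≈ 73°S

The great circle lies in the plane with unit normal n̂ = (p₁ × p₂)/|p₁ × p₂|.
Here n̂_z ≈ +0.295; the vertex latitude is φ_max = arccos|n̂_z| ≈ 72.9°.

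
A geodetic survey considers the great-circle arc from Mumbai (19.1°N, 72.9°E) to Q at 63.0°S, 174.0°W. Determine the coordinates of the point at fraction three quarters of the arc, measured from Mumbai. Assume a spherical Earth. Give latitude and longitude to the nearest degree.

Write both endpoints as unit vectors p₁, p₂ with components (cos φ cos λ, cos φ sin λ, sin φ).
The central angle between the endpoints is δ = arccos(p₁·p₂) ≈ 2.049 rad (117.4°).
Interpolate at f = 3/4 with slerp weights a = sin((1−f)δ)/sin δ ≈ 0.552, b = sin(fδ)/sin δ ≈ 1.125.
p = a·p₁ + b·p₂ ≈ (-0.355, 0.445, -0.822); φ = arcsin(p_z) ≈ -55.31°, λ = atan2(p_y, p_x) ≈ 128.56°.

≈ 55°S, 129°E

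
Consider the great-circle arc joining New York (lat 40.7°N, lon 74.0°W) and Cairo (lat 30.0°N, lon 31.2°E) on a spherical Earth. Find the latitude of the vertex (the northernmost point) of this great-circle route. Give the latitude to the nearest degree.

The great circle lies in the plane with unit normal n̂ = (p₁ × p₂)/|p₁ × p₂|.
Here n̂_z ≈ +0.641; the vertex latitude is φ_max = arccos|n̂_z| ≈ 50.1°.
Check via Clairaut: cos φ_max = |cos φ₁| · sin C = cos(40.7°)·sin(57.8°) ≈ 0.641, again giving ≈ 50.1°.

≈ 50°N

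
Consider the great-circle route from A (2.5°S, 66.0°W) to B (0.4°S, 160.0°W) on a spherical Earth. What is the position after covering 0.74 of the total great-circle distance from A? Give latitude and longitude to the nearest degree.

Convert each endpoint to a unit vector on the sphere (x = cos φ cos λ, y = cos φ sin λ, z = sin φ).
The central angle between the endpoints is δ = arccos(p₁·p₂) ≈ 1.640 rad (94.0°).
Interpolate at f = 0.74 with slerp weights a = sin((1−f)δ)/sin δ ≈ 0.415, b = sin(fδ)/sin δ ≈ 0.939.
p = a·p₁ + b·p₂ ≈ (-0.714, -0.700, -0.025); φ = arcsin(p_z) ≈ -1.41°, λ = atan2(p_y, p_x) ≈ -135.58°.

≈ (1°S, 136°W)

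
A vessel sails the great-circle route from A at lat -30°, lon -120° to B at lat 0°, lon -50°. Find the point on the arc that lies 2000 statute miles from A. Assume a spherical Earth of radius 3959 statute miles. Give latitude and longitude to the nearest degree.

≈ lat -21°, lon -89°

Convert each endpoint to a unit vector on the sphere (x = cos φ cos λ, y = cos φ sin λ, z = sin φ).
The central angle between the endpoints is δ = arccos(p₁·p₂) ≈ 1.270 rad (72.8°). The total great-circle distance is δ·R ≈ 1.270 × 3959 ≈ 5028 mi, so the target fraction is f = 2000/5028 ≈ 0.398.
Interpolate at f ≈ 0.398 with slerp weights a = sin((1−f)δ)/sin δ ≈ 0.725, b = sin(fδ)/sin δ ≈ 0.507.
p = a·p₁ + b·p₂ ≈ (0.012, -0.932, -0.363); φ = arcsin(p_z) ≈ -21.25°, λ = atan2(p_y, p_x) ≈ -89.28°.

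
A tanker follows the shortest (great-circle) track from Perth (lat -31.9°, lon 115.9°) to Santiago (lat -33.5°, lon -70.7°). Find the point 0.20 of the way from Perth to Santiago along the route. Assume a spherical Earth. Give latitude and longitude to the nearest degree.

≈ lat -55°, lon 120°

Write both endpoints as unit vectors p₁, p₂ with components (cos φ cos λ, cos φ sin λ, sin φ).
The central angle between the endpoints is δ = arccos(p₁·p₂) ≈ 1.995 rad (114.3°).
Interpolate at f = 0.20 with slerp weights a = sin((1−f)δ)/sin δ ≈ 1.097, b = sin(fδ)/sin δ ≈ 0.426.
p = a·p₁ + b·p₂ ≈ (-0.289, 0.502, -0.815); φ = arcsin(p_z) ≈ -54.58°, λ = atan2(p_y, p_x) ≈ 119.94°.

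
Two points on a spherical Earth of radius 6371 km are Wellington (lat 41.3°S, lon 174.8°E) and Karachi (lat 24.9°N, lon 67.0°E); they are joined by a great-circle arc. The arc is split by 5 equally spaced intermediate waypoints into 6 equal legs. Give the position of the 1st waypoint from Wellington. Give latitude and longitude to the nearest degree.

≈ lat 36°S, lon 150°E

Write both endpoints as unit vectors p₁, p₂ with components (cos φ cos λ, cos φ sin λ, sin φ).
The central angle between the endpoints is δ = arccos(p₁·p₂) ≈ 2.079 rad (119.1°).
Interpolate at f = 1/6 with slerp weights a = sin((1−f)δ)/sin δ ≈ 1.130, b = sin(fδ)/sin δ ≈ 0.389.
p = a·p₁ + b·p₂ ≈ (-0.707, 0.401, -0.582); φ = arcsin(p_z) ≈ -35.58°, λ = atan2(p_y, p_x) ≈ 150.43°.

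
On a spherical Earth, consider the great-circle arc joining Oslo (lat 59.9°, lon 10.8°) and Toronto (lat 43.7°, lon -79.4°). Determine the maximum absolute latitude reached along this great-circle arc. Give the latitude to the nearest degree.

≈ 63°

The great circle lies in the plane with unit normal n̂ = (p₁ × p₂)/|p₁ × p₂|.
Here n̂_z ≈ -0.452; the vertex latitude is φ_max = arccos|n̂_z| ≈ 63.1°.
Check via Clairaut: cos φ_max = |cos φ₁| · sin C = cos(59.9°)·sin(64.3°) ≈ 0.452, again giving ≈ 63.1°.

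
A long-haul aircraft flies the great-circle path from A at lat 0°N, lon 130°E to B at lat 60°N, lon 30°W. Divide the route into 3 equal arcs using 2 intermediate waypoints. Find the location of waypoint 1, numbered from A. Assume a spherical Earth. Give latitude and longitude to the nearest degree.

Convert each endpoint to a unit vector on the sphere (x = cos φ cos λ, y = cos φ sin λ, z = sin φ).
The central angle between the endpoints is δ = arccos(p₁·p₂) ≈ 2.060 rad (118.0°).
Interpolate at f = 1/3 with slerp weights a = sin((1−f)δ)/sin δ ≈ 1.111, b = sin(fδ)/sin δ ≈ 0.718.
p = a·p₁ + b·p₂ ≈ (-0.403, 0.671, 0.622); φ = arcsin(p_z) ≈ 38.46°, λ = atan2(p_y, p_x) ≈ 120.98°.

≈ lat 38°N, lon 121°E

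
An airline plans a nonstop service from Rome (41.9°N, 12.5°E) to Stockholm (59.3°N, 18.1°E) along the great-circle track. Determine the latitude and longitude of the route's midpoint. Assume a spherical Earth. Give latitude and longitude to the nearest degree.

≈ 51°N, 15°E

From cos δ = sin φ₁ sin φ₂ + cos φ₁ cos φ₂ cos Δλ, the central angle is δ ≈ 0.310 rad (17.7°).
Interpolate at f = 1/2 with slerp weights a = sin((1−f)δ)/sin δ ≈ 0.506, b = sin(fδ)/sin δ ≈ 0.506.
p = a·p₁ + b·p₂ ≈ (0.613, 0.162, 0.773); φ = arcsin(p_z) ≈ 50.63°, λ = atan2(p_y, p_x) ≈ 14.78°.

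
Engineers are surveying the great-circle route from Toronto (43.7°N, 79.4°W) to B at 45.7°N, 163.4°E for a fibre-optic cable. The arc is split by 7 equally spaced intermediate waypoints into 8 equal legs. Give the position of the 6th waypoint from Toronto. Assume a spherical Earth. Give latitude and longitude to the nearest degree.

Convert each endpoint to a unit vector on the sphere (x = cos φ cos λ, y = cos φ sin λ, z = sin φ).
The central angle between the endpoints is δ = arccos(p₁·p₂) ≈ 1.304 rad (74.7°).
Interpolate at f = 6/8 with slerp weights a = sin((1−f)δ)/sin δ ≈ 0.332, b = sin(fδ)/sin δ ≈ 0.860.
p = a·p₁ + b·p₂ ≈ (-0.531, -0.064, 0.845); φ = arcsin(p_z) ≈ 57.64°, λ = atan2(p_y, p_x) ≈ -173.09°.

≈ 58°N, 173°W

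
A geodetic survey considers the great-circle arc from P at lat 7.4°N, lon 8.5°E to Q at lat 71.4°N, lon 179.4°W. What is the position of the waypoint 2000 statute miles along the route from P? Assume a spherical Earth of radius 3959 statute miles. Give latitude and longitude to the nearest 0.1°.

From cos δ = sin φ₁ sin φ₂ + cos φ₁ cos φ₂ cos Δλ, the central angle is δ ≈ 1.763 rad (101.0°). The total great-circle distance is δ·R ≈ 1.763 × 3959 ≈ 6981 mi, so the target fraction is f = 2000/6981 ≈ 0.287.
Interpolate at f ≈ 0.287 with slerp weights a = sin((1−f)δ)/sin δ ≈ 0.969, b = sin(fδ)/sin δ ≈ 0.493.
p = a·p₁ + b·p₂ ≈ (0.793, 0.140, 0.592); φ = arcsin(p_z) ≈ 36.31°, λ = atan2(p_y, p_x) ≈ 10.04°.

≈ lat 36.3°N, lon 10.0°E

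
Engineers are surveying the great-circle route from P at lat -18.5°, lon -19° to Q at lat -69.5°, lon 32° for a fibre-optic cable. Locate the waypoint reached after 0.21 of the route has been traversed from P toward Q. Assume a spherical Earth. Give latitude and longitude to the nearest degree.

Convert each endpoint to a unit vector on the sphere (x = cos φ cos λ, y = cos φ sin λ, z = sin φ).
The central angle between the endpoints is δ = arccos(p₁·p₂) ≈ 1.040 rad (59.6°).
Interpolate at f = 0.21 with slerp weights a = sin((1−f)δ)/sin δ ≈ 0.849, b = sin(fδ)/sin δ ≈ 0.251.
p = a·p₁ + b·p₂ ≈ (0.836, -0.216, -0.505); φ = arcsin(p_z) ≈ -30.31°, λ = atan2(p_y, p_x) ≈ -14.46°.

≈ lat -30°, lon -14°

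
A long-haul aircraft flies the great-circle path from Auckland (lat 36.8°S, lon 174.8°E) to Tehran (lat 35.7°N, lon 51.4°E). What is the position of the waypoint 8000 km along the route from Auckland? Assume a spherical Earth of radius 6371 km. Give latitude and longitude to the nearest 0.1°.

Convert each endpoint to a unit vector on the sphere (x = cos φ cos λ, y = cos φ sin λ, z = sin φ).
The central angle between the endpoints is δ = arccos(p₁·p₂) ≈ 2.357 rad (135.0°). The total great-circle distance is δ·R ≈ 2.357 × 6371 ≈ 15015 km, so the target fraction is f = 8000/15015 ≈ 0.533.
Interpolate at f ≈ 0.533 with slerp weights a = sin((1−f)δ)/sin δ ≈ 1.262, b = sin(fδ)/sin δ ≈ 1.345.
p = a·p₁ + b·p₂ ≈ (-0.325, 0.945, 0.029); φ = arcsin(p_z) ≈ 1.68°, λ = atan2(p_y, p_x) ≈ 108.95°.

≈ lat 1.7°N, lon 108.9°E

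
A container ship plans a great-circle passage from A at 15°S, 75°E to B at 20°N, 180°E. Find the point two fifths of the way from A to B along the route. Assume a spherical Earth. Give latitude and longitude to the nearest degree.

Convert each endpoint to a unit vector on the sphere (x = cos φ cos λ, y = cos φ sin λ, z = sin φ).
The central angle between the endpoints is δ = arccos(p₁·p₂) ≈ 1.900 rad (108.9°).
Interpolate at f = 2/5 with slerp weights a = sin((1−f)δ)/sin δ ≈ 0.960, b = sin(fδ)/sin δ ≈ 0.728.
p = a·p₁ + b·p₂ ≈ (-0.444, 0.896, 0.000); φ = arcsin(p_z) ≈ 0.03°, λ = atan2(p_y, p_x) ≈ 116.37°.

≈ 0°N, 116°E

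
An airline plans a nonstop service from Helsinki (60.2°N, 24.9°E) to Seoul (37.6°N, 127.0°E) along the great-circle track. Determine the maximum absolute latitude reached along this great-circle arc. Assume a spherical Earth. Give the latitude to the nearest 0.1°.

The great circle lies in the plane with unit normal n̂ = (p₁ × p₂)/|p₁ × p₂|.
Here n̂_z ≈ +0.430; the vertex latitude is φ_max = arccos|n̂_z| ≈ 64.5°.

≈ 64.5°N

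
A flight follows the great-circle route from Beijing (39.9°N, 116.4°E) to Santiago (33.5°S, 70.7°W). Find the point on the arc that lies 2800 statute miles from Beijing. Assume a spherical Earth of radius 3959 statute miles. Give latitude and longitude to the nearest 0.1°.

≈ 57.9°N, 174.3°E

Convert each endpoint to a unit vector on the sphere (x = cos φ cos λ, y = cos φ sin λ, z = sin φ).
The central angle between the endpoints is δ = arccos(p₁·p₂) ≈ 2.992 rad (171.4°). The total great-circle distance is δ·R ≈ 2.992 × 3959 ≈ 11846 mi, so the target fraction is f = 2800/11846 ≈ 0.236.
Interpolate at f ≈ 0.236 with slerp weights a = sin((1−f)δ)/sin δ ≈ 5.077, b = sin(fδ)/sin δ ≈ 4.366.
p = a·p₁ + b·p₂ ≈ (-0.529, 0.053, 0.847); φ = arcsin(p_z) ≈ 57.91°, λ = atan2(p_y, p_x) ≈ 174.28°.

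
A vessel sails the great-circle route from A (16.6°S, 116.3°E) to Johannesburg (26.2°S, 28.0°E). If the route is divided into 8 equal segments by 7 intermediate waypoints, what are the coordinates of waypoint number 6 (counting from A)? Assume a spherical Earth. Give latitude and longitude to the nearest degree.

≈ (29°S, 51°E)

From cos δ = sin φ₁ sin φ₂ + cos φ₁ cos φ₂ cos Δλ, the central angle is δ ≈ 1.419 rad (81.3°).
Interpolate at f = 6/8 with slerp weights a = sin((1−f)δ)/sin δ ≈ 0.351, b = sin(fδ)/sin δ ≈ 0.884.
p = a·p₁ + b·p₂ ≈ (0.552, 0.674, -0.491); φ = arcsin(p_z) ≈ -29.40°, λ = atan2(p_y, p_x) ≈ 50.72°.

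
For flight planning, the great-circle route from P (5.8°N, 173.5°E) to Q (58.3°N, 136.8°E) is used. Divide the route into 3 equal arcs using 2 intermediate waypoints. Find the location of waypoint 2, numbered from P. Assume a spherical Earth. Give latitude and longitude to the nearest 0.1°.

The haversine formula gives a central angle δ ≈ 1.041 rad (59.7°) between the endpoints.
Interpolate at f = 2/3 with slerp weights a = sin((1−f)δ)/sin δ ≈ 0.394, b = sin(fδ)/sin δ ≈ 0.741.
p = a·p₁ + b·p₂ ≈ (-0.674, 0.311, 0.671); φ = arcsin(p_z) ≈ 42.11°, λ = atan2(p_y, p_x) ≈ 155.21°.

≈ (42.1°N, 155.2°E)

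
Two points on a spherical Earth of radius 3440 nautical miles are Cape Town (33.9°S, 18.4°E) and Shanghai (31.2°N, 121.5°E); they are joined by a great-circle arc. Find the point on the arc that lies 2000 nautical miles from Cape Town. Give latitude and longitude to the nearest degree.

Convert each endpoint to a unit vector on the sphere (x = cos φ cos λ, y = cos φ sin λ, z = sin φ).
The central angle between the endpoints is δ = arccos(p₁·p₂) ≈ 2.037 rad (116.7°). The total great-circle distance is δ·R ≈ 2.037 × 3440 ≈ 7009 nmi, so the target fraction is f = 2000/7009 ≈ 0.285.
Interpolate at f ≈ 0.285 with slerp weights a = sin((1−f)δ)/sin δ ≈ 1.112, b = sin(fδ)/sin δ ≈ 0.615.
p = a·p₁ + b·p₂ ≈ (0.601, 0.740, -0.302); φ = arcsin(p_z) ≈ -17.57°, λ = atan2(p_y, p_x) ≈ 50.90°.

≈ 18°S, 51°E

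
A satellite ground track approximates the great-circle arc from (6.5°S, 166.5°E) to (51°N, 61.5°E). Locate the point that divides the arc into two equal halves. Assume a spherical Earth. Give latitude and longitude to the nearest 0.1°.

Convert each endpoint to a unit vector on the sphere (x = cos φ cos λ, y = cos φ sin λ, z = sin φ).
The central angle between the endpoints is δ = arccos(p₁·p₂) ≈ 1.823 rad (104.5°).
Interpolate at f = 1/2 with slerp weights a = sin((1−f)δ)/sin δ ≈ 0.816, b = sin(fδ)/sin δ ≈ 0.816.
p = a·p₁ + b·p₂ ≈ (-0.544, 0.641, 0.542); φ = arcsin(p_z) ≈ 32.82°, λ = atan2(p_y, p_x) ≈ 130.30°.

≈ (32.8°N, 130.3°E)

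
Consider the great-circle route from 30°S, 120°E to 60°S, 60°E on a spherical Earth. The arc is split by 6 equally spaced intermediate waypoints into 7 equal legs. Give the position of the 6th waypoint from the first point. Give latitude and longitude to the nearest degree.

Convert each endpoint to a unit vector on the sphere (x = cos φ cos λ, y = cos φ sin λ, z = sin φ).
The central angle between the endpoints is δ = arccos(p₁·p₂) ≈ 0.864 rad (49.5°).
Interpolate at f = 6/7 with slerp weights a = sin((1−f)δ)/sin δ ≈ 0.162, b = sin(fδ)/sin δ ≈ 0.887.
p = a·p₁ + b·p₂ ≈ (0.152, 0.506, -0.849); φ = arcsin(p_z) ≈ -58.14°, λ = atan2(p_y, p_x) ≈ 73.30°.

≈ 58°S, 73°E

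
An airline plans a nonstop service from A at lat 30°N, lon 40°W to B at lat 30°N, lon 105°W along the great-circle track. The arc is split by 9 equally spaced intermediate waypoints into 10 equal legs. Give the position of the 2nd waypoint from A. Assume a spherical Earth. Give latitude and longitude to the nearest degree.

Convert each endpoint to a unit vector on the sphere (x = cos φ cos λ, y = cos φ sin λ, z = sin φ).
The central angle between the endpoints is δ = arccos(p₁·p₂) ≈ 0.968 rad (55.5°).
Interpolate at f = 2/10 with slerp weights a = sin((1−f)δ)/sin δ ≈ 0.849, b = sin(fδ)/sin δ ≈ 0.234.
p = a·p₁ + b·p₂ ≈ (0.511, -0.668, 0.541); φ = arcsin(p_z) ≈ 32.77°, λ = atan2(p_y, p_x) ≈ -52.59°.

≈ lat 33°N, lon 53°W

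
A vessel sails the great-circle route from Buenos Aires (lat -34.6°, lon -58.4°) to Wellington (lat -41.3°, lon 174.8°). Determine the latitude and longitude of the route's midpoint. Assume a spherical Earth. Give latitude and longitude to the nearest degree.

The haversine formula gives a central angle δ ≈ 1.566 rad (89.8°) between the endpoints.
Interpolate at f = 1/2 with slerp weights a = sin((1−f)δ)/sin δ ≈ 0.706, b = sin(fδ)/sin δ ≈ 0.706.
p = a·p₁ + b·p₂ ≈ (-0.224, -0.447, -0.866); φ = arcsin(p_z) ≈ -60.04°, λ = atan2(p_y, p_x) ≈ -116.59°.

≈ lat -60°, lon -117°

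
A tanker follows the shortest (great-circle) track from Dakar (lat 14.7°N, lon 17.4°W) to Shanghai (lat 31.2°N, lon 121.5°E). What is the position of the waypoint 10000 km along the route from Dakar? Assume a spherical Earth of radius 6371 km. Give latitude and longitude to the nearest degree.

The haversine formula gives a central angle δ ≈ 2.085 rad (119.5°) between the endpoints. The total great-circle distance is δ·R ≈ 2.085 × 6371 ≈ 13285 km, so the target fraction is f = 10000/13285 ≈ 0.753.
Interpolate at f ≈ 0.753 with slerp weights a = sin((1−f)δ)/sin δ ≈ 0.566, b = sin(fδ)/sin δ ≈ 1.149.
p = a·p₁ + b·p₂ ≈ (0.009, 0.674, 0.739); φ = arcsin(p_z) ≈ 47.62°, λ = atan2(p_y, p_x) ≈ 89.20°.

≈ lat 48°N, lon 89°E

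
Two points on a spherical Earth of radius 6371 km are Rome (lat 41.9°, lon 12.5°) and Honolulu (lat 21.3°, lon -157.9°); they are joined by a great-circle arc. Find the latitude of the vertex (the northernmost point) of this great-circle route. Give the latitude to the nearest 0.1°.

≈ 82.6°

The great circle lies in the plane with unit normal n̂ = (p₁ × p₂)/|p₁ × p₂|.
Here n̂_z ≈ -0.129; the vertex latitude is φ_max = arccos|n̂_z| ≈ 82.6°.
Check via Clairaut: cos φ_max = |cos φ₁| · sin C = cos(41.9°)·sin(10.0°) ≈ 0.129, again giving ≈ 82.6°.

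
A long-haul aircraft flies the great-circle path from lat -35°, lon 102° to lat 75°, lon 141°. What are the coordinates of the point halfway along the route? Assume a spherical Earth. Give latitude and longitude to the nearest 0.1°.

≈ lat 20.8°, lon 111.1°

Write both endpoints as unit vectors p₁, p₂ with components (cos φ cos λ, cos φ sin λ, sin φ).
The central angle between the endpoints is δ = arccos(p₁·p₂) ≈ 1.971 rad (112.9°).
Interpolate at f = 1/2 with slerp weights a = sin((1−f)δ)/sin δ ≈ 0.905, b = sin(fδ)/sin δ ≈ 0.905.
p = a·p₁ + b·p₂ ≈ (-0.336, 0.872, 0.355); φ = arcsin(p_z) ≈ 20.79°, λ = atan2(p_y, p_x) ≈ 111.07°.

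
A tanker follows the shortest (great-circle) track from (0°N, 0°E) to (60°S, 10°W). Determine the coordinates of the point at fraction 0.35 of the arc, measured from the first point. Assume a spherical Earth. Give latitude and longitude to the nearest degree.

≈ (21°S, 2°W)

Convert each endpoint to a unit vector on the sphere (x = cos φ cos λ, y = cos φ sin λ, z = sin φ).
The central angle between the endpoints is δ = arccos(p₁·p₂) ≈ 1.056 rad (60.5°).
Interpolate at f = 0.35 with slerp weights a = sin((1−f)δ)/sin δ ≈ 0.728, b = sin(fδ)/sin δ ≈ 0.415.
p = a·p₁ + b·p₂ ≈ (0.932, -0.036, -0.359); φ = arcsin(p_z) ≈ -21.06°, λ = atan2(p_y, p_x) ≈ -2.21°.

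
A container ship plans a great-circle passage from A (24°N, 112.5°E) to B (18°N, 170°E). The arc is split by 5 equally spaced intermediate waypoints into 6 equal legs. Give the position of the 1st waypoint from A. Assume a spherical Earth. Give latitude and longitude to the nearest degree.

≈ (25°N, 122°E)

The haversine formula gives a central angle δ ≈ 0.937 rad (53.7°) between the endpoints.
Interpolate at f = 1/6 with slerp weights a = sin((1−f)δ)/sin δ ≈ 0.873, b = sin(fδ)/sin δ ≈ 0.193.
p = a·p₁ + b·p₂ ≈ (-0.486, 0.769, 0.415); φ = arcsin(p_z) ≈ 24.51°, λ = atan2(p_y, p_x) ≈ 122.30°.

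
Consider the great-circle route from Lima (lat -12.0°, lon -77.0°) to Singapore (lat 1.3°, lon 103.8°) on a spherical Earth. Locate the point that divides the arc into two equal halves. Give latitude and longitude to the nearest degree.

Write both endpoints as unit vectors p₁, p₂ with components (cos φ cos λ, cos φ sin λ, sin φ).
The central angle between the endpoints is δ = arccos(p₁·p₂) ≈ 2.954 rad (169.3°).
Interpolate at f = 1/2 with slerp weights a = sin((1−f)δ)/sin δ ≈ 5.348, b = sin(fδ)/sin δ ≈ 5.348.
p = a·p₁ + b·p₂ ≈ (-0.099, 0.095, -0.991); φ = arcsin(p_z) ≈ -82.12°, λ = atan2(p_y, p_x) ≈ 136.00°.

≈ lat -82°, lon 136°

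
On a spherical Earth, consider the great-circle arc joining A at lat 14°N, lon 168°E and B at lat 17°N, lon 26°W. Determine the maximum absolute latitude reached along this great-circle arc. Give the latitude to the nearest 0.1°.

≈ 66.3°N

The great circle lies in the plane with unit normal n̂ = (p₁ × p₂)/|p₁ × p₂|.
Here n̂_z ≈ +0.402; the vertex latitude is φ_max = arccos|n̂_z| ≈ 66.3°.
Check via Clairaut: cos φ_max = |cos φ₁| · sin C = cos(14.0°)·sin(24.5°) ≈ 0.402, again giving ≈ 66.3°.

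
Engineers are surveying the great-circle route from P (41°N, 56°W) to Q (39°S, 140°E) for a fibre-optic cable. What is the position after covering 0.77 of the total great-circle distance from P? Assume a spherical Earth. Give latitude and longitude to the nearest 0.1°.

Write both endpoints as unit vectors p₁, p₂ with components (cos φ cos λ, cos φ sin λ, sin φ).
The central angle between the endpoints is δ = arccos(p₁·p₂) ≈ 2.925 rad (167.6°).
Interpolate at f = 0.77 with slerp weights a = sin((1−f)δ)/sin δ ≈ 2.902, b = sin(fδ)/sin δ ≈ 3.616.
p = a·p₁ + b·p₂ ≈ (-0.928, -0.009, -0.372); φ = arcsin(p_z) ≈ -21.84°, λ = atan2(p_y, p_x) ≈ -179.43°.

≈ (21.8°S, 179.4°W)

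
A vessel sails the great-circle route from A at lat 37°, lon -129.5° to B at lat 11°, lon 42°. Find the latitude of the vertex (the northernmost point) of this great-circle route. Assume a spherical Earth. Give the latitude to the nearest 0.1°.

The great circle lies in the plane with unit normal n̂ = (p₁ × p₂)/|p₁ × p₂|.
Here n̂_z ≈ +0.154; the vertex latitude is φ_max = arccos|n̂_z| ≈ 81.1°.

≈ 81.1°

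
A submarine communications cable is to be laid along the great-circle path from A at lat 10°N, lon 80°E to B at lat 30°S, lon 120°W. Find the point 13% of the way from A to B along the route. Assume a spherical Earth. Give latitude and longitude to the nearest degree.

Convert each endpoint to a unit vector on the sphere (x = cos φ cos λ, y = cos φ sin λ, z = sin φ).
The central angle between the endpoints is δ = arccos(p₁·p₂) ≈ 2.664 rad (152.7°).
Interpolate at f = 0.13 with slerp weights a = sin((1−f)δ)/sin δ ≈ 1.597, b = sin(fδ)/sin δ ≈ 0.739.
p = a·p₁ + b·p₂ ≈ (-0.047, 0.995, -0.092); φ = arcsin(p_z) ≈ -5.29°, λ = atan2(p_y, p_x) ≈ 92.70°.

≈ lat 5°S, lon 93°E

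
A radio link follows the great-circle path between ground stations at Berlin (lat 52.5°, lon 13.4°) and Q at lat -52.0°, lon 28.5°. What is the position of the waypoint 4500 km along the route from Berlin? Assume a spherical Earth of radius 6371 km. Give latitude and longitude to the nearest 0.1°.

≈ lat 12.4°, lon 19.7°

Convert each endpoint to a unit vector on the sphere (x = cos φ cos λ, y = cos φ sin λ, z = sin φ).
The central angle between the endpoints is δ = arccos(p₁·p₂) ≈ 1.837 rad (105.3°). The total great-circle distance is δ·R ≈ 1.837 × 6371 ≈ 11705 km, so the target fraction is f = 4500/11705 ≈ 0.384.
Interpolate at f ≈ 0.384 with slerp weights a = sin((1−f)δ)/sin δ ≈ 0.938, b = sin(fδ)/sin δ ≈ 0.673.
p = a·p₁ + b·p₂ ≈ (0.919, 0.330, 0.214); φ = arcsin(p_z) ≈ 12.35°, λ = atan2(p_y, p_x) ≈ 19.74°.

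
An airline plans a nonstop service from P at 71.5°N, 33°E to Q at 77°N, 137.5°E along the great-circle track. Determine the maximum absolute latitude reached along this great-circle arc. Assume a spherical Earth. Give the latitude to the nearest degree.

The great circle lies in the plane with unit normal n̂ = (p₁ × p₂)/|p₁ × p₂|.
Here n̂_z ≈ +0.163; the vertex latitude is φ_max = arccos|n̂_z| ≈ 80.6°.
Check via Clairaut: cos φ_max = |cos φ₁| · sin C = cos(71.5°)·sin(31.0°) ≈ 0.163, again giving ≈ 80.6°.

≈ 81°N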